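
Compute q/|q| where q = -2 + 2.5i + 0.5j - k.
-0.5898 + 0.7372i + 0.1474j - 0.2949k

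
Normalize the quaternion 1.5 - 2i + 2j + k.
0.4472 - 0.5963i + 0.5963j + 0.2981k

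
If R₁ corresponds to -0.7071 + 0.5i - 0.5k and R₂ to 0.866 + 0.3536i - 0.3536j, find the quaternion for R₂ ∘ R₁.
-0.7891 + 0.3598i + 0.4268j - 0.2562k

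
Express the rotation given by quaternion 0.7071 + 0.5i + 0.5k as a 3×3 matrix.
[[0.5, -0.7071, 0.5], [0.7071, 0, -0.7071], [0.5, 0.7071, 0.5]]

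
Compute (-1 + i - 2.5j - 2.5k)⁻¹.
-0.069 - 0.069i + 0.1724j + 0.1724k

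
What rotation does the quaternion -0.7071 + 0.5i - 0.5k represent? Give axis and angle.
axis = (√2/2, 0, -√2/2), θ = 3π/2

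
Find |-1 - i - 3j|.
√11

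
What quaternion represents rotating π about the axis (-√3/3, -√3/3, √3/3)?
-0.5774i - 0.5774j + 0.5774k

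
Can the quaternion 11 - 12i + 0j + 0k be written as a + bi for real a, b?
Yes. The quaternion 11 - 12i has j- and k-coefficients y = z = 0, so it lies in the complex subalgebra spanned by 1 and i.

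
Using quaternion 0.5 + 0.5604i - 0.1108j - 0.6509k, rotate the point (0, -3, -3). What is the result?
(0.941, 2.675, -3.156)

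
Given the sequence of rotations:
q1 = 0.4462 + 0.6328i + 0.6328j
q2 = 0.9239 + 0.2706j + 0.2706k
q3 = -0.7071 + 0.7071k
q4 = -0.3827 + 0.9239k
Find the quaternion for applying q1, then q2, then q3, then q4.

q2 · q1 = 0.241 + 0.4134i + 0.8766j - 0.0505k
q3 · q2 · q1 = -0.1347 - 0.9122i - 0.3275j + 0.2061k
q4 · q3 · q2 · q1 = -0.1389 + 0.6517i - 0.7174j - 0.2033k
-0.1389 + 0.6517i - 0.7174j - 0.2033k


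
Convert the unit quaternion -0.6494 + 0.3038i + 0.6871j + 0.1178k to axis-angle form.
axis = (0.3995, 0.9035, 0.1549), θ = 261°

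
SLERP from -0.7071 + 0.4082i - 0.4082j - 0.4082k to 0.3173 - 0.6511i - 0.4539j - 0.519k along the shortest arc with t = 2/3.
-0.6014 + 0.7388i + 0.186j + 0.2405k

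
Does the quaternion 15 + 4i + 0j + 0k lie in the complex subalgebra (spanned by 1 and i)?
Yes. The quaternion 15 + 4i has j- and k-coefficients y = z = 0, so it lies in the complex subalgebra spanned by 1 and i.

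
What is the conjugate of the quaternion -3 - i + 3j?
-3 + i - 3j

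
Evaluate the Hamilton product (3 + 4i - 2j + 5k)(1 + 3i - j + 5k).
-36 + 8i - 10j + 22k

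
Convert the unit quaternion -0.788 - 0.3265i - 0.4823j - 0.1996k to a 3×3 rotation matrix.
[[0.4551, 0.0004, 0.8904], [0.6295, 0.7071, -0.322], [-0.6298, 0.7071, 0.3216]]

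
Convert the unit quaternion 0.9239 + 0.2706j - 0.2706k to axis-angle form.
axis = (0, √2/2, -√2/2), θ = π/4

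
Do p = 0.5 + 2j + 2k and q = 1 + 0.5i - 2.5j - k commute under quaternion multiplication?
No: pq = 7.5 + 3.25i + 1.75j + 0.5k ≠ 7.5 - 2.75i - 0.25j + 2.5k = qp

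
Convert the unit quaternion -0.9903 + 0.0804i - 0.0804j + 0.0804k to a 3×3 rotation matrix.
[[0.9741, 0.1463, 0.1722], [-0.1722, 0.9741, 0.1463], [-0.1463, -0.1722, 0.9741]]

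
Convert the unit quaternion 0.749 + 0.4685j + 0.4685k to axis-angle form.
axis = (0, √2/2, √2/2), θ = 83°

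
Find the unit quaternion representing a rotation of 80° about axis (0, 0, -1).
0.766 - 0.6428k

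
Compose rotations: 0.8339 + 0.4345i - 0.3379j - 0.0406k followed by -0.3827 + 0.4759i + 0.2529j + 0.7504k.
-0.41 + 0.4739i + 0.6856j + 0.3706k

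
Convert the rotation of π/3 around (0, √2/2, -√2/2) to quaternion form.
0.866 + 0.3536j - 0.3536k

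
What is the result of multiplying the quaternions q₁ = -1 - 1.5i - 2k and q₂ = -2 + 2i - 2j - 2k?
1 - 3i - 5j + 9k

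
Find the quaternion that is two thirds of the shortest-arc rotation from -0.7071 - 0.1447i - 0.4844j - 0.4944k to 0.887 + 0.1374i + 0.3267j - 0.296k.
-0.8972 - 0.1521i - 0.4138j + 0.0275k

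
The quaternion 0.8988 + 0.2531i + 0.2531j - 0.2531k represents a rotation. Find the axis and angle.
axis = (√3/3, √3/3, -√3/3), θ = 52°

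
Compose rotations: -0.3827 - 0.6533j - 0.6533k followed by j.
0.6533 - 0.6533i - 0.3827j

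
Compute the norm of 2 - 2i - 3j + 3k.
√26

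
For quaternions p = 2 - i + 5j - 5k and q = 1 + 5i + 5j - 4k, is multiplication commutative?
No: pq = -38 + 14i - 14j - 43k ≠ -38 + 4i + 44j + 17k = qp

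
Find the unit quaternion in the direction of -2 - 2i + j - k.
-0.6325 - 0.6325i + 0.3162j - 0.3162k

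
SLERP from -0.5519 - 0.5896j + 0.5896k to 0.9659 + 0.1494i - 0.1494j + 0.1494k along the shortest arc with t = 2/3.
-0.9757 - 0.1152i - 0.1318j + 0.1318k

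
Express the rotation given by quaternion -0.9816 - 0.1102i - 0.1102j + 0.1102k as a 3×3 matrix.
[[0.9514, 0.2406, 0.1921], [-0.1921, 0.9514, -0.2406], [-0.2406, 0.1921, 0.9514]]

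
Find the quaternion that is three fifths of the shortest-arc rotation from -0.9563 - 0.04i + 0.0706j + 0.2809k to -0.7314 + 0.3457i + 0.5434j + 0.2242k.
-0.8679 + 0.2006i + 0.3722j + 0.2608k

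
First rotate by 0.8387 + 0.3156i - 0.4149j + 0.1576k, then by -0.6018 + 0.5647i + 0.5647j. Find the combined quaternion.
-0.4487 + 0.3727i + 0.6343j - 0.5074k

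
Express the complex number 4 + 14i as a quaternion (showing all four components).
4 + 14i + 0j + 0k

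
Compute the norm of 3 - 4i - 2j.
√29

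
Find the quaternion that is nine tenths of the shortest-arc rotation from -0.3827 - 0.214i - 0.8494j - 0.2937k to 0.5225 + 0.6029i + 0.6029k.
-0.5339 - 0.5887i - 0.1023j - 0.5983k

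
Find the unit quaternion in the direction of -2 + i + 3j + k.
-0.5164 + 0.2582i + 0.7746j + 0.2582k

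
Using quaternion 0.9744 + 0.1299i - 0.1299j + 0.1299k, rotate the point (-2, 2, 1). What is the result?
(-2.658, 1.139, 0.798)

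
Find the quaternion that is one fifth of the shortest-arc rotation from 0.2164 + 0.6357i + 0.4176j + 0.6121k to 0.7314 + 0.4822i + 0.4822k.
0.3373 + 0.6291i + 0.3446j + 0.6097k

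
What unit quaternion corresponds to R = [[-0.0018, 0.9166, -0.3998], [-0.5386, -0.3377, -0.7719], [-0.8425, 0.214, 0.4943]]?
0.5373 + 0.4587i + 0.206j - 0.6771k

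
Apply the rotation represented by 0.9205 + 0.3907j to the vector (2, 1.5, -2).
(-0.049, 1.5, -2.828)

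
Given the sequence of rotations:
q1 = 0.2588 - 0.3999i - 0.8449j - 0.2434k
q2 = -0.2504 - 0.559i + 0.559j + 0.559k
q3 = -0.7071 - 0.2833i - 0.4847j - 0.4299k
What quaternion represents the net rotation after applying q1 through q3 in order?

q2 · q1 = 0.32 + 0.2917i - 0.0034j + 0.9015k
q3 · q2 · q1 = 0.2423 - 0.7353i - 0.0227j - 0.6327k
0.2423 - 0.7353i - 0.0227j - 0.6327k


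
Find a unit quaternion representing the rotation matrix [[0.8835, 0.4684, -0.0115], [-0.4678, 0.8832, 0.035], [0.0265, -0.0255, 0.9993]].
0.9703 - 0.0156i - 0.0098j - 0.2412k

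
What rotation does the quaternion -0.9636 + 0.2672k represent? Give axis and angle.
axis = (0, 0, 1), θ = 329°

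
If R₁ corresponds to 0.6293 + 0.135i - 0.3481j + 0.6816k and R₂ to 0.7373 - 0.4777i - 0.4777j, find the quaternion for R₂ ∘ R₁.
0.3622 - 0.5267i - 0.2317j + 0.7333k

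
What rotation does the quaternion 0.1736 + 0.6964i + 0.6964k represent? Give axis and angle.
axis = (√2/2, 0, √2/2), θ = 160°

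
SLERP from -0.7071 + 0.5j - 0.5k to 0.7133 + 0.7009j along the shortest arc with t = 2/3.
-0.9102 - 0.3445j - 0.2301k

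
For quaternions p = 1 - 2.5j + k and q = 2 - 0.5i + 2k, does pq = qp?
No: pq = -5.5i - 5.5j + 2.75k ≠ 4.5i - 4.5j + 5.25k = qp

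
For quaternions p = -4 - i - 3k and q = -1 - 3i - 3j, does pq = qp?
No: pq = 1 + 4i + 21j + 6k ≠ 1 + 22i + 3j = qp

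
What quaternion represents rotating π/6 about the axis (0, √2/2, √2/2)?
0.9659 + 0.183j + 0.183k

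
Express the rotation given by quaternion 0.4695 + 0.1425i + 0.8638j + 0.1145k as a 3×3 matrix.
[[-0.5185, 0.1387, 0.8437], [0.3537, 0.9332, 0.064], [-0.7785, 0.3316, -0.5329]]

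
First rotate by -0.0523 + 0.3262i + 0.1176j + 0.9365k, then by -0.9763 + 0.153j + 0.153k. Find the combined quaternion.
-0.1102 - 0.1932i - 0.0729j - 0.9722k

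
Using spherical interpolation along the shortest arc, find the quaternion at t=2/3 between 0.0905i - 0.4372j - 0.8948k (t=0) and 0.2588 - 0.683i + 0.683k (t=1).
-0.1844 + 0.5201i - 0.1619j - 0.8181k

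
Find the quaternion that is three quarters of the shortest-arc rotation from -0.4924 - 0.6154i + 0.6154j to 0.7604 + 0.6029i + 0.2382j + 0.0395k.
-0.7506 - 0.6598i - 0.014j - 0.0316k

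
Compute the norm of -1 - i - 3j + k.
√12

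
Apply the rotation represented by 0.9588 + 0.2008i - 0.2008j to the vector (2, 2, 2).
(0.907, 0.907, 3.218)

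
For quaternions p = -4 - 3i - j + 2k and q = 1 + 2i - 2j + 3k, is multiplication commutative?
No: pq = -6 - 10i + 20j - 2k ≠ -6 - 12i - 6j - 18k = qp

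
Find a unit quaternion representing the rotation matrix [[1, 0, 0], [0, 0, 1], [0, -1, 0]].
0.7071 - 0.7071i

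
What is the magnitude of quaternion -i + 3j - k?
√11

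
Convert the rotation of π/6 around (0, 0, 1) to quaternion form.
0.9659 + 0.2588k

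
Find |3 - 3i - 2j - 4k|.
√38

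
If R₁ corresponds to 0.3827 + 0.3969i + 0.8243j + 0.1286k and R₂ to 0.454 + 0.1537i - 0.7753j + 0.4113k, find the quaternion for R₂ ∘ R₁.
0.6989 - 0.1997i + 0.221j + 0.6502k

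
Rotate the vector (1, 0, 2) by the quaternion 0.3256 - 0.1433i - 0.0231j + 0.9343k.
(-1.313, 0.715, 1.663)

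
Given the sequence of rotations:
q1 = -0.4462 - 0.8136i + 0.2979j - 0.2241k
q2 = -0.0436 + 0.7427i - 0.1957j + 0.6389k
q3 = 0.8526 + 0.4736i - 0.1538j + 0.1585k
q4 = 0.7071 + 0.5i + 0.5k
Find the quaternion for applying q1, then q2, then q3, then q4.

q2 · q1 = 0.8252 - 0.4424i - 0.279j - 0.2133k
q3 · q2 · q1 = 0.904 + 0.0907i - 0.3339j - 0.2512k
q4 · q3 · q2 · q1 = 0.7195 + 0.6831i - 0.0652j + 0.1074k
0.7195 + 0.6831i - 0.0652j + 0.1074k


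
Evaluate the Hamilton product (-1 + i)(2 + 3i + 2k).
-5 - i - 2j - 2k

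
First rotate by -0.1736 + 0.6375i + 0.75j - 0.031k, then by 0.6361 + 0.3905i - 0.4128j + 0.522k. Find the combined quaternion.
-0.0336 - 0.041i + 0.8936j + 0.4457k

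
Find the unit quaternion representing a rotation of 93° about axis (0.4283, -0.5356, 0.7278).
0.6884 + 0.3107i - 0.3885j + 0.5279k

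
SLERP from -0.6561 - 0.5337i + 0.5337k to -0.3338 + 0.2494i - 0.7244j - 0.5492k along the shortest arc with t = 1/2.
-0.2074 - 0.504i + 0.4662j + 0.6969k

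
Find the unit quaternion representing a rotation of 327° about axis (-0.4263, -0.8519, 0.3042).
-0.9588 - 0.1211i - 0.242j + 0.0864k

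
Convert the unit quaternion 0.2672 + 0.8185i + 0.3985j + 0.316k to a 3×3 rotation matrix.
[[0.4827, 0.4835, 0.7303], [0.8212, -0.5396, -0.1856], [0.3043, 0.6893, -0.6575]]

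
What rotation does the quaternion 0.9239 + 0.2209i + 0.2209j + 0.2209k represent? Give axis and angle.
axis = (√3/3, √3/3, √3/3), θ = π/4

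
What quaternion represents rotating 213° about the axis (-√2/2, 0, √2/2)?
-0.284 - 0.678i + 0.678k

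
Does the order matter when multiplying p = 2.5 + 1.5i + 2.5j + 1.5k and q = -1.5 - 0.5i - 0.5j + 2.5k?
Yes: pq = -5.5 + 3.5i - 9.5j + 4.5k ≠ -5.5 - 10.5i - 0.5j + 3.5k = qp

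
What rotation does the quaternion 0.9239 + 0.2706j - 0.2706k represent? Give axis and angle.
axis = (0, √2/2, -√2/2), θ = π/4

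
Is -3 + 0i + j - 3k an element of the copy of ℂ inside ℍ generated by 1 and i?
No. The quaternion -3 + j - 3k has j-coefficient y = 1 and k-coefficient z = -3, not both zero, so it does not lie in the complex subalgebra spanned by 1 and i.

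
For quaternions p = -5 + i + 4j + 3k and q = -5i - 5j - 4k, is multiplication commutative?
No: pq = 37 + 24i + 14j + 35k ≠ 37 + 26i + 36j + 5k = qp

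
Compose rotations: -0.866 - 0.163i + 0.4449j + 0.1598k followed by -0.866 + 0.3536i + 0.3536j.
0.6503 - 0.1086i - 0.748j + 0.0766k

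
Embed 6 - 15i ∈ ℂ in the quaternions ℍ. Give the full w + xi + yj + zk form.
6 - 15i + 0j + 0k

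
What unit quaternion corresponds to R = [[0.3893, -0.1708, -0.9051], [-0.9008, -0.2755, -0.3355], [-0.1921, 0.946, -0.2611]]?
0.4617 + 0.6939i - 0.3861j - 0.3953k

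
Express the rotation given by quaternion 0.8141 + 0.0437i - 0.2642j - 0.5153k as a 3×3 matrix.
[[0.3293, 0.8159, -0.4752], [-0.8621, 0.4651, 0.2011], [0.3851, 0.3434, 0.8566]]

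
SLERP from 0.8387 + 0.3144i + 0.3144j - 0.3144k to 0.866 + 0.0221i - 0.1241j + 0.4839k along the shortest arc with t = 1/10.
0.8833 + 0.2953i + 0.2779j - 0.2353k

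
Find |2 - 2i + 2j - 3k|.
√21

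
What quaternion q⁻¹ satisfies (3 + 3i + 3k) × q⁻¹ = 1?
0.1111 - 0.1111i - 0.1111k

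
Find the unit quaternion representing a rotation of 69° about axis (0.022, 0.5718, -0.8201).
0.8241 + 0.0125i + 0.3239j - 0.4645k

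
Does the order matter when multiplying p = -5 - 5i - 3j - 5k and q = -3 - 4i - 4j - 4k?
Yes: pq = -37 + 27i + 29j + 43k ≠ -37 + 43i + 29j + 27k = qp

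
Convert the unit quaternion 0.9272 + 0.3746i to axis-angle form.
axis = (1, 0, 0), θ = 44°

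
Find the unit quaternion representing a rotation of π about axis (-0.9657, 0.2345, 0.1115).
-0.9657i + 0.2345j + 0.1115k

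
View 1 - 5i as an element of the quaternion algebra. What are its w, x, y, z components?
1 - 5i + 0j + 0k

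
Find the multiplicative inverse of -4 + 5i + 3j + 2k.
-0.0741 - 0.0926i - 0.0556j - 0.037k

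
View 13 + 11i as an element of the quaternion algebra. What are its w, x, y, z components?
13 + 11i + 0j + 0k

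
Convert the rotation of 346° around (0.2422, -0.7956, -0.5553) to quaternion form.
-0.9925 + 0.0295i - 0.097j - 0.0677k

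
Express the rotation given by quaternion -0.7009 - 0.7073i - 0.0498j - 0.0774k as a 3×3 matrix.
[[0.9831, -0.0381, 0.1793], [0.1789, -0.0125, -0.9838], [0.0397, 0.9992, -0.0055]]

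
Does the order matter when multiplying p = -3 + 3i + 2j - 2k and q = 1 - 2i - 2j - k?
Yes: pq = 5 + 3i + 15j - k ≠ 5 + 15i + j + 3k = qp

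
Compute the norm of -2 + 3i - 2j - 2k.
√21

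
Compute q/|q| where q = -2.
-1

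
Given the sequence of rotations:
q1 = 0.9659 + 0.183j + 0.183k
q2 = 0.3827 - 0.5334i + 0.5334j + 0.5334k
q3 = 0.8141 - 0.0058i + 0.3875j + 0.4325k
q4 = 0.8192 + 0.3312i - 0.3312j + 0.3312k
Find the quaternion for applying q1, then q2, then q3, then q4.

q2 · q1 = 0.1744 - 0.5152i + 0.6829j + 0.4876k
q3 · q2 · q1 = -0.3365 - 0.5268i + 0.4035j + 0.6681k
q4 · q3 · q2 · q1 = -0.1888 - 0.8979i + 0.0462j + 0.395k
-0.1888 - 0.8979i + 0.0462j + 0.395k


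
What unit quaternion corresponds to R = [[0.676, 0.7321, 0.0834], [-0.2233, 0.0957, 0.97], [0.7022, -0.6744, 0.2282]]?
0.7071 - 0.5814i - 0.2188j - 0.3378k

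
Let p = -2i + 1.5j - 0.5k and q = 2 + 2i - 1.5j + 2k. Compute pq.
7.25 - 1.75i + 6j - k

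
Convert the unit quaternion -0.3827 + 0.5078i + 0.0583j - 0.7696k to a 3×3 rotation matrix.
[[-0.1914, -0.5298, -0.8262], [0.6483, -0.7003, 0.2989], [-0.737, -0.4784, 0.4775]]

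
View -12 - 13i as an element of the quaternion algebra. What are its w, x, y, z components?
-12 - 13i + 0j + 0k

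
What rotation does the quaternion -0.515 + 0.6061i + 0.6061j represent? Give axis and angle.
axis = (√2/2, √2/2, 0), θ = 242°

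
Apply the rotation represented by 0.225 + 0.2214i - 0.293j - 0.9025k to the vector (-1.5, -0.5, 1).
(0.531, 1.597, 0.818)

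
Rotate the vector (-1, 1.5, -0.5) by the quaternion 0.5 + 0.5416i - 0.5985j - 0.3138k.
(-0.119, 1.37, 1.269)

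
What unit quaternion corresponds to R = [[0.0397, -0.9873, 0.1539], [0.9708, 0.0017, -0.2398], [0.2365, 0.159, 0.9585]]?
0.7071 + 0.141i - 0.0292j + 0.6923k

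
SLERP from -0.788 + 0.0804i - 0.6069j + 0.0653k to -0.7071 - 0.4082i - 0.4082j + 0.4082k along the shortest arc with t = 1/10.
-0.7947 + 0.0296i - 0.5974j + 0.1033k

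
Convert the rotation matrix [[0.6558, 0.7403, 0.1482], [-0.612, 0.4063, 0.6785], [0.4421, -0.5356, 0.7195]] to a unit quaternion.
0.8339 - 0.364i - 0.0881j - 0.4054k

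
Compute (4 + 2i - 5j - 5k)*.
4 - 2i + 5j + 5k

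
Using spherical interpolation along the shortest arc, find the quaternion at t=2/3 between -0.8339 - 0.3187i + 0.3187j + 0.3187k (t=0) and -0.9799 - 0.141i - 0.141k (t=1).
-0.9711 - 0.2098i + 0.1124j + 0.015k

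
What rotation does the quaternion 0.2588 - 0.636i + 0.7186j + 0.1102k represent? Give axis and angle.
axis = (-0.6584, 0.7439, 0.1141), θ = 5π/6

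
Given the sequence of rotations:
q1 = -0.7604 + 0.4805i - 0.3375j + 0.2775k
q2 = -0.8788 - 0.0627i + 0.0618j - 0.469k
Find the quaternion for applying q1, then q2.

q2 · q1 = 0.8494 - 0.5157i + 0.0416j + 0.1042k
0.8494 - 0.5157i + 0.0416j + 0.1042k


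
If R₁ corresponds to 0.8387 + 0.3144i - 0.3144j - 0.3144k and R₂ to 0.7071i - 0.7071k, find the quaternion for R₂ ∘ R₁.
-0.4446 + 0.3707i - 0.8154k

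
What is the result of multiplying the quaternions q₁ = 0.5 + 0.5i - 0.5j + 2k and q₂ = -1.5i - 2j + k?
-2.25 + 2.75i - 4.5j - 1.25k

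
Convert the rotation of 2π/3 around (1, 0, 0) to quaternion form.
0.5 + 0.866i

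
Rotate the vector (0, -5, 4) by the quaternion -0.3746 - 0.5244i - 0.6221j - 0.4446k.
(2.133, 0.368, -6.026)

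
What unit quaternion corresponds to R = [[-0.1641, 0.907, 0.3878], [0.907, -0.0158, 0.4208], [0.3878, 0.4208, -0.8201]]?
0.6465i + 0.7015j + 0.2999k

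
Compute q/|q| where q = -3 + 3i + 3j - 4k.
-0.4575 + 0.4575i + 0.4575j - 0.61k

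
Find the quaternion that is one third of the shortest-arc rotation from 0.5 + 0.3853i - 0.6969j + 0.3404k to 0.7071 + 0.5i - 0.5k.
0.6771 + 0.5031i - 0.5344j + 0.0533k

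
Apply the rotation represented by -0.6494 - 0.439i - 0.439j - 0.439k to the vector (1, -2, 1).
(1.554, 0.313, -1.867)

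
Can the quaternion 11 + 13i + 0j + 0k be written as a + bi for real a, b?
Yes. The quaternion 11 + 13i has j- and k-coefficients y = z = 0, so it lies in the complex subalgebra spanned by 1 and i.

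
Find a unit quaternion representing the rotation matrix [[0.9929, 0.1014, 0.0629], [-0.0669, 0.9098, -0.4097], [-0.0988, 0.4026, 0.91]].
0.9763 + 0.208i + 0.0414j - 0.0431k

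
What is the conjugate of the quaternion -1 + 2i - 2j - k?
-1 - 2i + 2j + k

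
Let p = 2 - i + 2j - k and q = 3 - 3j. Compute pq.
12 - 6i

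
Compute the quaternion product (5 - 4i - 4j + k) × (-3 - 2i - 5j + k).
-44 + 3i - 11j + 14k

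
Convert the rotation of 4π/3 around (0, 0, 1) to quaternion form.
-0.5 + 0.866k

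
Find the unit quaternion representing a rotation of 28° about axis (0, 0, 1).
0.9703 + 0.2419k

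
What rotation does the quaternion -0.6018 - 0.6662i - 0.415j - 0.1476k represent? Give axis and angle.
axis = (-0.8342, -0.5196, -0.1848), θ = 254°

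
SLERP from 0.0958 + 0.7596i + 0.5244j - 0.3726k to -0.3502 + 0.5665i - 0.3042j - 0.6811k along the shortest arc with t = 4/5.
-0.2779 + 0.6699i - 0.1351j - 0.6751k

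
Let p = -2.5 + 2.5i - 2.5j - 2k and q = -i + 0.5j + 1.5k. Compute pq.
6.75 - 0.25i - 3j - 5k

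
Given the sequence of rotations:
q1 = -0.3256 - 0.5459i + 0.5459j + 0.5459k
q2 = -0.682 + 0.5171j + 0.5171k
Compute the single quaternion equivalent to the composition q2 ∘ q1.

q2 · q1 = -0.3425 + 0.3723i - 0.823j - 0.2584k
-0.3425 + 0.3723i - 0.823j - 0.2584k


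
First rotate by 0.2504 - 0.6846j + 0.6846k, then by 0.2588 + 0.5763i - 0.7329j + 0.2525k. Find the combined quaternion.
-0.6098 - 0.1846i - 0.7552j - 0.1541k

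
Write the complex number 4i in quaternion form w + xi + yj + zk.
0 + 4i + 0j + 0k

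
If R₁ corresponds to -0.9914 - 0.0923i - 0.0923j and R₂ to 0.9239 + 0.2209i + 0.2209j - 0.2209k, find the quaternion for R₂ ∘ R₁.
-0.8752 - 0.3247i - 0.2839j + 0.219k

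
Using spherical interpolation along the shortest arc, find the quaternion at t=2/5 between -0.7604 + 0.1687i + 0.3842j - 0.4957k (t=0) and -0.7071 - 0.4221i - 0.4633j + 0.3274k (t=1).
-0.9734 - 0.1028i + 0.0401j - 0.2006k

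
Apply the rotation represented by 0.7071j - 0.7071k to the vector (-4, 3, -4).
(4, 4, -3)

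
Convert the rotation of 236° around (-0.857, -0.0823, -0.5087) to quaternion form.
-0.4695 - 0.7567i - 0.0727j - 0.4492k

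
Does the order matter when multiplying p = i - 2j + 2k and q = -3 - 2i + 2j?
Yes: pq = 6 - 7i + 2j - 8k ≠ 6 + i + 10j - 4k = qp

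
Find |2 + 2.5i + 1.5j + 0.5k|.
3.571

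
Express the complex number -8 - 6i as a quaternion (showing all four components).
-8 - 6i + 0j + 0k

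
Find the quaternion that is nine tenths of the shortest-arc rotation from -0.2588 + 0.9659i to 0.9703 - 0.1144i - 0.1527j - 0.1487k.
-0.9515 + 0.2324i + 0.1445j + 0.1407k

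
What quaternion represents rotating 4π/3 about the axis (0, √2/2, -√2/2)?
-0.5 + 0.6124j - 0.6124k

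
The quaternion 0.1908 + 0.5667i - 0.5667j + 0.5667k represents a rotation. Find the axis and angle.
axis = (√3/3, -√3/3, √3/3), θ = 158°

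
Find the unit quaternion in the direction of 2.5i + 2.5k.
0.7071i + 0.7071k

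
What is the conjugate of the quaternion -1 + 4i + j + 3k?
-1 - 4i - j - 3k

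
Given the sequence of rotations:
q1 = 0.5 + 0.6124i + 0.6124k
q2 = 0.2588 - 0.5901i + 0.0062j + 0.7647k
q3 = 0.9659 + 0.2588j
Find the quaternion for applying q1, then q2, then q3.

q2 · q1 = 0.0225 - 0.1328i + 0.8328j + 0.537k
q3 · q2 · q1 = -0.1938 + 0.0107i + 0.8102j + 0.5531k
-0.1938 + 0.0107i + 0.8102j + 0.5531k


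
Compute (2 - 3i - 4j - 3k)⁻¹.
0.0526 + 0.0789i + 0.1053j + 0.0789k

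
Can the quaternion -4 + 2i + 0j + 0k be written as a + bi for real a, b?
Yes. The quaternion -4 + 2i has j- and k-coefficients y = z = 0, so it lies in the complex subalgebra spanned by 1 and i.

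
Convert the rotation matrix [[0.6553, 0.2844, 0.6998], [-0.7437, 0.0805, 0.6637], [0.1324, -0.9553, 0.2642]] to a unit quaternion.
0.7071 - 0.5724i + 0.2006j - 0.3635k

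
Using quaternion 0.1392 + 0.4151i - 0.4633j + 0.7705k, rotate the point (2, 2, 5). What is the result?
(0.122, -5.552, 1.471)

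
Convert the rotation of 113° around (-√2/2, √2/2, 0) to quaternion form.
0.5519 - 0.5896i + 0.5896j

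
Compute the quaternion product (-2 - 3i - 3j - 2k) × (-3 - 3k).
18i + 12k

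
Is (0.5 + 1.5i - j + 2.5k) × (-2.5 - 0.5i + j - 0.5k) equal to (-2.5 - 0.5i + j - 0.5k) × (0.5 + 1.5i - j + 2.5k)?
No: pq = 1.75 - 6i + 2.5j - 5.5k ≠ 1.75 - 2i + 3.5j - 7.5k = qp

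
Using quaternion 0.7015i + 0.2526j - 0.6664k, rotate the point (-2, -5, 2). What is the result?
(-3.61, 2.98, 3.33)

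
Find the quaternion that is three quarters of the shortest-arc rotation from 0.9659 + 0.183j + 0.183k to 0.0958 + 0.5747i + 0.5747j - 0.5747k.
0.4365 + 0.5166i + 0.583j - 0.4502k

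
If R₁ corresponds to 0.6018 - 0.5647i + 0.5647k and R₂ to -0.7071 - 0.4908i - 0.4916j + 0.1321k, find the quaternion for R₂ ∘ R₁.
-0.7773 - 0.1737i - 0.0933j - 0.5974k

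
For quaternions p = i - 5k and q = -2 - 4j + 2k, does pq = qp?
No: pq = 10 - 22i - 2j + 6k ≠ 10 + 18i + 2j + 14k = qp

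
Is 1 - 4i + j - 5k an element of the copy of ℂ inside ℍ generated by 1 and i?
No. The quaternion 1 - 4i + j - 5k has j-coefficient y = 1 and k-coefficient z = -5, not both zero, so it does not lie in the complex subalgebra spanned by 1 and i.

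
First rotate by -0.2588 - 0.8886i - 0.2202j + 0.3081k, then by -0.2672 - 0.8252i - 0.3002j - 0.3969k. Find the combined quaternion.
-0.6079 + 0.2711i + 0.7435j - 0.0647k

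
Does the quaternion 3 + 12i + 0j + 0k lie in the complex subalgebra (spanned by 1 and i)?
Yes. The quaternion 3 + 12i has j- and k-coefficients y = z = 0, so it lies in the complex subalgebra spanned by 1 and i.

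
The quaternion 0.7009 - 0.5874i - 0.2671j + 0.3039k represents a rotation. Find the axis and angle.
axis = (-0.8235, -0.3745, 0.4261), θ = 91°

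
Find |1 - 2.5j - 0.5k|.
2.739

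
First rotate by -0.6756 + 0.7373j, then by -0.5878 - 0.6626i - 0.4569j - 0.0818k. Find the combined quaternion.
0.734 + 0.508i - 0.1247j - 0.4333k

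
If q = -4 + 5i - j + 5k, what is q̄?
-4 - 5i + j - 5k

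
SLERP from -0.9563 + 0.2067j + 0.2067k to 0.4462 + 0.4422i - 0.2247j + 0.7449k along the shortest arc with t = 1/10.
-0.9674 - 0.058i + 0.2259j + 0.0988k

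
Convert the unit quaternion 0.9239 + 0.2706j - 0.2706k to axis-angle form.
axis = (0, √2/2, -√2/2), θ = π/4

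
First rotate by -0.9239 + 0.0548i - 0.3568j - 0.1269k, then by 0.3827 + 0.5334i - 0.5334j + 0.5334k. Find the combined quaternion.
-0.5054 - 0.2138i + 0.4532j - 0.7025k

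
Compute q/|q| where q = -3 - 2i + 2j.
-0.7276 - 0.4851i + 0.4851j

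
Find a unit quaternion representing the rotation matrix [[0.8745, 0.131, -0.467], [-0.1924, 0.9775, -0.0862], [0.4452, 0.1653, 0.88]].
0.9659 + 0.0651i - 0.2361j - 0.0837k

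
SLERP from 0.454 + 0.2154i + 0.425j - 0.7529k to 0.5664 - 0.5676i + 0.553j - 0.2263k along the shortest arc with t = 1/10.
0.4898 + 0.1332i + 0.4612j - 0.7277k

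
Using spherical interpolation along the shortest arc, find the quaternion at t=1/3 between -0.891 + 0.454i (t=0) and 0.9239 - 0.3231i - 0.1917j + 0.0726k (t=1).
-0.9081 + 0.413i + 0.0645j - 0.0244k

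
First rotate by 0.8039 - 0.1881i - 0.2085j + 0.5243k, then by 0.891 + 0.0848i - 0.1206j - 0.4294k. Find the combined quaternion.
0.9322 - 0.2522i - 0.2464j + 0.0816k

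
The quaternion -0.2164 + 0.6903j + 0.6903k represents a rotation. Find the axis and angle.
axis = (0, √2/2, √2/2), θ = 205°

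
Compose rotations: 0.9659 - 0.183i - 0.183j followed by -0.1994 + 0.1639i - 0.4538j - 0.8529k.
-0.2457 + 0.0387i - 0.2458j - 0.9369k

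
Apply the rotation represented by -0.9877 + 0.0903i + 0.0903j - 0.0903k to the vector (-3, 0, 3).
(-3.486, -0.098, 2.416)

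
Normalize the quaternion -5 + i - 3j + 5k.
-0.6455 + 0.1291i - 0.3873j + 0.6455k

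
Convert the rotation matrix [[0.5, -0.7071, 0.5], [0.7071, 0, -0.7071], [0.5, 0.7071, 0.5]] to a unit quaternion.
0.7071 + 0.5i + 0.5k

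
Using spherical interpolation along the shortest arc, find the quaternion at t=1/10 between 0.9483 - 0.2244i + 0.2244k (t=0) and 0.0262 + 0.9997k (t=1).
0.9115 - 0.2149i + 0.3506k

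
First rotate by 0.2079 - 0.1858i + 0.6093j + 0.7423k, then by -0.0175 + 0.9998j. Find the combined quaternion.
-0.6128 + 0.7454i + 0.1972j + 0.1728k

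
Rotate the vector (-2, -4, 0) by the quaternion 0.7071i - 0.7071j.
(4, 2, 0)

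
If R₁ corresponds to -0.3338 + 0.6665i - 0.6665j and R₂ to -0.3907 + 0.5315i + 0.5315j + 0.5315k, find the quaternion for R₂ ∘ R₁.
0.1304 - 0.0836i + 0.4372j - 0.8859k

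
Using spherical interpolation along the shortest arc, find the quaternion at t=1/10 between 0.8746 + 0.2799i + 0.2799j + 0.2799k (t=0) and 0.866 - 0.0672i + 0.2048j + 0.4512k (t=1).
0.88 + 0.2463i + 0.2742j + 0.2995k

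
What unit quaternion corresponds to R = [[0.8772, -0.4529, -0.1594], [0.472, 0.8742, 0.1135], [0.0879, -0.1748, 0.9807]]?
0.9659 - 0.0746i - 0.064j + 0.2394k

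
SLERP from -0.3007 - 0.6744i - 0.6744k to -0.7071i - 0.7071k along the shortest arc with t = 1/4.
-0.2271 - 0.6886i - 0.6886k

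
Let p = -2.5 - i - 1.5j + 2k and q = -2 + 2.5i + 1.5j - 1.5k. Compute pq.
12.75 - 5i + 2.75j + 2k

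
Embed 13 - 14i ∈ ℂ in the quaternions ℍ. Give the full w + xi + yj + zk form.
13 - 14i + 0j + 0k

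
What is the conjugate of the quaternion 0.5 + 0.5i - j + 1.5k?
0.5 - 0.5i + j - 1.5k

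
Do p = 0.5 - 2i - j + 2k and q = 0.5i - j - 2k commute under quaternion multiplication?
No: pq = 4 + 4.25i - 3.5j + 1.5k ≠ 4 - 3.75i + 2.5j - 3.5k = qp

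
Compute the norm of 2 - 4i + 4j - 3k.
√45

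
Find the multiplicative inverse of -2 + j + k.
-0.3333 - 0.1667j - 0.1667k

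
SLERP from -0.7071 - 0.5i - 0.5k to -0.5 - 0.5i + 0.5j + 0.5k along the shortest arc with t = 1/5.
-0.7505 - 0.5682i + 0.128j - 0.3121k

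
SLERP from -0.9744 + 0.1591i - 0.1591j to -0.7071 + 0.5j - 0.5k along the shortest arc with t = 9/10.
-0.7668 + 0.0183i + 0.4444j - 0.4628k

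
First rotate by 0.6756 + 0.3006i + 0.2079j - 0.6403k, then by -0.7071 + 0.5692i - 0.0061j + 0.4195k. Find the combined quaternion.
-0.3789 + 0.0887i + 0.3394j + 0.8563k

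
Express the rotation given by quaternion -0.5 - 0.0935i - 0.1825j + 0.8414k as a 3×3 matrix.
[[-0.4825, 0.8755, 0.0252], [-0.8073, -0.4334, -0.4006], [-0.3398, -0.2136, 0.9159]]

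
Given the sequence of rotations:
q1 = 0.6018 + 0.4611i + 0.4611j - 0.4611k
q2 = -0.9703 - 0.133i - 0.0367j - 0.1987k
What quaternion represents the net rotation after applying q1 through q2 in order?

q2 · q1 = -0.5973 - 0.4189i - 0.6224j + 0.2834k
-0.5973 - 0.4189i - 0.6224j + 0.2834k


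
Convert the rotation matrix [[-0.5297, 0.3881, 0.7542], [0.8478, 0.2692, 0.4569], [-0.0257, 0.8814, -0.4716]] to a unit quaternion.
0.2588 + 0.4101i + 0.7534j + 0.4441k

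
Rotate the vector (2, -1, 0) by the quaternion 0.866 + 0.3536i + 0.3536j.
(1.25, -0.25, -1.837)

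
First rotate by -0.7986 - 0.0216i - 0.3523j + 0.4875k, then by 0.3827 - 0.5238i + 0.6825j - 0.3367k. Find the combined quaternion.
0.0876 + 0.6241i - 0.4172j + 0.6547k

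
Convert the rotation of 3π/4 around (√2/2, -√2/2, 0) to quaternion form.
0.3827 + 0.6533i - 0.6533j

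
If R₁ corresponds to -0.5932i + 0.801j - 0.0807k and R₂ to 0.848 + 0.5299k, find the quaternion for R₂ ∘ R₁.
0.0428 - 0.9275i + 0.3649j - 0.0684k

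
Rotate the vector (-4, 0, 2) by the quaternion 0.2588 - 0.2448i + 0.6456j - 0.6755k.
(4.315, 1.172, 0.107)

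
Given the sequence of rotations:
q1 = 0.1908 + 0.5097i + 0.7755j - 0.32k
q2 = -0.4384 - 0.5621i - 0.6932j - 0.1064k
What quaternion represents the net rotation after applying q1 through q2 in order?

q2 · q1 = 0.7064 - 0.0264i - 0.7063j + 0.0374k
0.7064 - 0.0264i - 0.7063j + 0.0374k


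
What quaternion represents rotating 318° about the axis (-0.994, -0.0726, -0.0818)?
-0.9336 - 0.3562i - 0.026j - 0.0293k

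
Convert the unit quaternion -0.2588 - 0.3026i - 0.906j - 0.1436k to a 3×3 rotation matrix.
[[-0.6829, 0.474, 0.5559], [0.6226, 0.7756, 0.1036], [-0.382, 0.4168, -0.8248]]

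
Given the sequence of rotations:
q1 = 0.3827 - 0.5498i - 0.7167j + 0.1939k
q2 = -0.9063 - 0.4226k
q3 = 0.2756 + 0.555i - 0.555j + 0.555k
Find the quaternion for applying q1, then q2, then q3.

q2 · q1 = -0.2649 + 0.1954i + 0.8819j - 0.3375k
q3 · q2 · q1 = 0.4953 - 0.3953i + 0.6858j + 0.3579k
0.4953 - 0.3953i + 0.6858j + 0.3579k


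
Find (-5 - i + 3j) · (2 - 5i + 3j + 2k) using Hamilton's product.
-24 + 29i - 7j + 2k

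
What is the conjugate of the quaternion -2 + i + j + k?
-2 - i - j - k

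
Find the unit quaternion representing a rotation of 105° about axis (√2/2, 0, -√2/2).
0.6088 + 0.561i - 0.561k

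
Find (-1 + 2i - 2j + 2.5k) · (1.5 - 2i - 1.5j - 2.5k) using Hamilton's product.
5.75 + 13.75i - 1.5j - 0.75k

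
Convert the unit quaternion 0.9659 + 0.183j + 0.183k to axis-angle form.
axis = (0, √2/2, √2/2), θ = π/6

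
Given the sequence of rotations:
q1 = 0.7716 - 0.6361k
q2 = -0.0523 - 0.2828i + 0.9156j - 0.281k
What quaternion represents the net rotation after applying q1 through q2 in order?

q2 · q1 = -0.2191 - 0.8006i + 0.5266j - 0.1836k
-0.2191 - 0.8006i + 0.5266j - 0.1836k


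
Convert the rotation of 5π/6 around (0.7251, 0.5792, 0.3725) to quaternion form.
0.2588 + 0.7004i + 0.5595j + 0.3598k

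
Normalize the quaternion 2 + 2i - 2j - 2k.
0.5 + 0.5i - 0.5j - 0.5k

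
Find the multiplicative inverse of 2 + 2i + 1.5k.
0.1951 - 0.1951i - 0.1463k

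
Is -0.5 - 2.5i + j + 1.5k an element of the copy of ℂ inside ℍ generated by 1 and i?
No. The quaternion -0.5 - 2.5i + j + 1.5k has j-coefficient y = 1 and k-coefficient z = 1.5, not both zero, so it does not lie in the complex subalgebra spanned by 1 and i.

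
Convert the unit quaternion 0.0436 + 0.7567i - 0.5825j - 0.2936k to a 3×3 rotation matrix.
[[0.149, -0.856, -0.4951], [-0.9072, -0.3176, 0.2761], [-0.3935, 0.408, -0.8238]]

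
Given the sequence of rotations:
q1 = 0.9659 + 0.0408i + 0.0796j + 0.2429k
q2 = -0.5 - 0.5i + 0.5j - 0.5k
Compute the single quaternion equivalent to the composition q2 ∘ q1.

q2 · q1 = -0.3809 - 0.3421i + 0.5442j - 0.6646k
-0.3809 - 0.3421i + 0.5442j - 0.6646k


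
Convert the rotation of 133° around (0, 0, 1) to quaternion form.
0.3987 + 0.9171k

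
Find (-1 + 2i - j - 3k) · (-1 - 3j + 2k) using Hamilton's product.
4 - 13i - 5k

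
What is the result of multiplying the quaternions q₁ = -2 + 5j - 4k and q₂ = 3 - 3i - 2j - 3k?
-8 - 17i + 31j + 9k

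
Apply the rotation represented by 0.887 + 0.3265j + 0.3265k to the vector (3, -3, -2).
(2.3, -1.049, -3.951)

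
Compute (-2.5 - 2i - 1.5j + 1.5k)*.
-2.5 + 2i + 1.5j - 1.5k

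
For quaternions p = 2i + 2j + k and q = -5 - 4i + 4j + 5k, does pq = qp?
No: pq = -5 - 4i - 24j + 11k ≠ -5 - 16i + 4j - 21k = qp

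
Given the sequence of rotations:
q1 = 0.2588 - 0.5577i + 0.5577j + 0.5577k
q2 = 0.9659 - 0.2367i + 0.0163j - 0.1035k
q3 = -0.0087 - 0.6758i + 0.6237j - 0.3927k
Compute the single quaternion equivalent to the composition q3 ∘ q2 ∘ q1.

q2 · q1 = 0.1666 - 0.5331i + 0.7326j + 0.389k
q3 · q2 · q1 = -0.6659 + 0.4224i + 0.5698j - 0.2314k
-0.6659 + 0.4224i + 0.5698j - 0.2314k


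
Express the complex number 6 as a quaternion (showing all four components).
6 + 0i + 0j + 0k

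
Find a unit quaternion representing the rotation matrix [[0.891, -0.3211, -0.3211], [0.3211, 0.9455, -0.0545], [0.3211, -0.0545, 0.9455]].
0.9724 - 0.1651j + 0.1651k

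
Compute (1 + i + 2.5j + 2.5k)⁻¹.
0.069 - 0.069i - 0.1724j - 0.1724k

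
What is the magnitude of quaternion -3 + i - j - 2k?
√15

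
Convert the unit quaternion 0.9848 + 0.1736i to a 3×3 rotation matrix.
[[1, 0, 0], [0, 0.9397, -0.3419], [0, 0.3419, 0.9397]]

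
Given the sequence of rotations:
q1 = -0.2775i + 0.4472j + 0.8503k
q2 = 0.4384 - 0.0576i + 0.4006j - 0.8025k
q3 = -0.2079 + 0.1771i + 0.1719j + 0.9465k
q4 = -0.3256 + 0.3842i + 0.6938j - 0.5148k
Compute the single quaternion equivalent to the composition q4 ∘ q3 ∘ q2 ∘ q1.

q2 · q1 = 0.4872 + 0.5779i + 0.4677j + 0.4582k
q3 · q2 · q1 = -0.7177 - 0.3978i + 0.4523j + 0.3494k
q4 · q3 · q2 · q1 = 0.2526 + 0.329i - 0.5747j + 0.7055k
0.2526 + 0.329i - 0.5747j + 0.7055k


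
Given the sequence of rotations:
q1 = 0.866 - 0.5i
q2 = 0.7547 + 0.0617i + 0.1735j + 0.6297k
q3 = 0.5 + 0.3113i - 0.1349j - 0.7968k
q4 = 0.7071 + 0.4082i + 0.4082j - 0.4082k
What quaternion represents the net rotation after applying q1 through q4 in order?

q2 · q1 = 0.6844 - 0.3239i - 0.1646j + 0.6321k
q3 · q2 · q1 = 0.9245 - 0.1653i - 0.1133j - 0.3242k
q4 · q3 · q2 · q1 = 0.6351 + 0.0819i + 0.4971j - 0.5854k
0.6351 + 0.0819i + 0.4971j - 0.5854k


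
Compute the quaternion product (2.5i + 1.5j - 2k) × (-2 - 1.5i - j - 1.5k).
2.25 - 9.25i + 3.75j + 3.75k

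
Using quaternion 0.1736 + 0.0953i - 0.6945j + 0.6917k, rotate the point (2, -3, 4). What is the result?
(-1.163, -3.835, 3.598)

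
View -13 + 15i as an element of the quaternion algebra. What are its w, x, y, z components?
-13 + 15i + 0j + 0k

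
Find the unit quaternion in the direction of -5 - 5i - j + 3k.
-0.6455 - 0.6455i - 0.1291j + 0.3873k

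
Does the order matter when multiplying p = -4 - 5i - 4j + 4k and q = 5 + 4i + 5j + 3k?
Yes: pq = 8 - 73i - 9j - k ≠ 8 - 9i - 71j + 17k = qp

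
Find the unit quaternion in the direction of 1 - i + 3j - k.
0.2887 - 0.2887i + 0.866j - 0.2887k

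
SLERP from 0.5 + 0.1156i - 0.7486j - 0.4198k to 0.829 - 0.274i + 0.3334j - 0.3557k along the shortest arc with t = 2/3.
0.8692 - 0.1657i - 0.0614j - 0.4618k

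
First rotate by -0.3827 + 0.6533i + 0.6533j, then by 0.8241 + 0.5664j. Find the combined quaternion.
-0.6854 + 0.5384i + 0.3216j - 0.37k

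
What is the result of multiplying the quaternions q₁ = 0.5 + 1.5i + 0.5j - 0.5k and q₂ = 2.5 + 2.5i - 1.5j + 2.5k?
-0.5 + 5.5i - 4.5j - 3.5k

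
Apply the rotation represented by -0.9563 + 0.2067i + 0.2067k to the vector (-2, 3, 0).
(-0.643, 3.278, -1.357)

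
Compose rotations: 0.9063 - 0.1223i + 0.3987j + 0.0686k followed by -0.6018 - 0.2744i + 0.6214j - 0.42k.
-0.7979 + 0.035i + 0.3934j - 0.4553k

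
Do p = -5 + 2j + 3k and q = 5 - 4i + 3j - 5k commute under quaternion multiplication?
No: pq = -16 + i - 17j + 48k ≠ -16 + 39i + 7j + 32k = qp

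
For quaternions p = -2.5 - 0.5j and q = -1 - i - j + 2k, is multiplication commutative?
No: pq = 2 + 1.5i + 3j - 5.5k ≠ 2 + 3.5i + 3j - 4.5k = qp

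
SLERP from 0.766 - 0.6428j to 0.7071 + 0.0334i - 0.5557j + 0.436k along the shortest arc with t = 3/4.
0.7362 + 0.0254i - 0.5891j + 0.332k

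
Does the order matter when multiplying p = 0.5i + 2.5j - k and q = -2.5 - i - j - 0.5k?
Yes: pq = 2.5 - 3.5i - 5j + 4.5k ≠ 2.5 + i - 7.5j + 0.5k = qp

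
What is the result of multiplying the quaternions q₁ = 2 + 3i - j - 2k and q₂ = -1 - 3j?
-5 - 9i - 5j - 7k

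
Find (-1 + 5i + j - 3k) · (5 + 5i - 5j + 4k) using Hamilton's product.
-13 + 9i - 25j - 49k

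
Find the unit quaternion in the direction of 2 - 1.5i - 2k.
0.6247 - 0.4685i - 0.6247k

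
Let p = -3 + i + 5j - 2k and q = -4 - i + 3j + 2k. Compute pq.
2 + 15i - 29j + 10k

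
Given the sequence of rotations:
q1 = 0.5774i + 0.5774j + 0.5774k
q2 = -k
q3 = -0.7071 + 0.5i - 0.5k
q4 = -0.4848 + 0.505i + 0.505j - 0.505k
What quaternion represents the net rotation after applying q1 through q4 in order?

q2 · q1 = 0.5774 + 0.5774i - 0.5774j
q3 · q2 · q1 = -0.697 - 0.4083i + 0.1196j - 0.5774k
q4 · q3 · q2 · q1 = 0.1921 - 0.3852i + 0.0878j + 0.8985k
0.1921 - 0.3852i + 0.0878j + 0.8985k


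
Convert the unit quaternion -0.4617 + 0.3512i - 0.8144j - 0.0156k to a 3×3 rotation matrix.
[[-0.327, -0.5864, 0.7411], [-0.5576, 0.7528, 0.3497], [-0.763, -0.2989, -0.5732]]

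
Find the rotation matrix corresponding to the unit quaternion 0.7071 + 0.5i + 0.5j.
[[0.5, 0.5, 0.7071], [0.5, 0.5, -0.7071], [-0.7071, 0.7071, 0]]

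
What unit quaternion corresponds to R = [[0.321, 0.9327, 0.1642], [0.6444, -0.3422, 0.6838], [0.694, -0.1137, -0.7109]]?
-0.2588 + 0.7704i + 0.5118j + 0.2785k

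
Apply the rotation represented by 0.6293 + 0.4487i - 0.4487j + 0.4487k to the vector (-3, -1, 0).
(0.383, -0.681, -3.064)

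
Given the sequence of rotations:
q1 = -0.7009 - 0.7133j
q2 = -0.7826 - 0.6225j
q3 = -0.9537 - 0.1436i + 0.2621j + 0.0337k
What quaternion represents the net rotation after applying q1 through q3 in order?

q2 · q1 = 0.1045 + 0.9945j
q3 · q2 · q1 = -0.3603 - 0.0485i - 0.9211j - 0.1393k
-0.3603 - 0.0485i - 0.9211j - 0.1393k


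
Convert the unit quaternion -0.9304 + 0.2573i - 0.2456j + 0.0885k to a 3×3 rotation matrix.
[[0.8637, 0.0383, 0.5026], [-0.2911, 0.8519, 0.4353], [-0.4115, -0.5223, 0.747]]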